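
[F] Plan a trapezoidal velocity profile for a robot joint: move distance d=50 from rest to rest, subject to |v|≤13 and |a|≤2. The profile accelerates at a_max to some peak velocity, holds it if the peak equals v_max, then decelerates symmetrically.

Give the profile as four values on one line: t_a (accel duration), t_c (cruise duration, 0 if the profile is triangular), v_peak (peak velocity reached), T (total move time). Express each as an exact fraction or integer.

(v_max)²/a_max = 13²/2 = 169/2
50 < 169/2 so t_c = 0
v_peak = √(50·2) = √100 = 10
t_a = 10/2 = 5; t_c = 0
T = 2·5 = 10

t_a=5 t_c=0 v_peak=10 T=10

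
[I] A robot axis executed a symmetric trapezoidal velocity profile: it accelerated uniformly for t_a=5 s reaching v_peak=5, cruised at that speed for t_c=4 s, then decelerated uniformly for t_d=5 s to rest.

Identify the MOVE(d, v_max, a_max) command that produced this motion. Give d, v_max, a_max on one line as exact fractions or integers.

d=45 v_max=5 a_max=1

a_max = 5/5 = 1
d_a = ½·5·5 = 25/2; d_c = 5·4 = 20
d = 2·25/2 + 20 = 45
t_c = 4 > 0 ⇒ limit active, v_max = 5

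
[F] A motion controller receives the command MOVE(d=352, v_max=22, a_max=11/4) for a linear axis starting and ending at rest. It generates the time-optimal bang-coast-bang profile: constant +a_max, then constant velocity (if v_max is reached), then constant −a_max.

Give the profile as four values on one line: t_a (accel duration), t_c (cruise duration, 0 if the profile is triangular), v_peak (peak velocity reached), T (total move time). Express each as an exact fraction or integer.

t_a=8 t_c=8 v_peak=22 T=24

v_max²/a_max = 22²/(11/4) = 176
352 ≥ 176 so v_max reached
t_a = 22/(11/4) = 8; v_peak = 22
d_cruise = 352 − 176 = 176; t_c = 176/22 = 8
T = 2·8 + 8 = 24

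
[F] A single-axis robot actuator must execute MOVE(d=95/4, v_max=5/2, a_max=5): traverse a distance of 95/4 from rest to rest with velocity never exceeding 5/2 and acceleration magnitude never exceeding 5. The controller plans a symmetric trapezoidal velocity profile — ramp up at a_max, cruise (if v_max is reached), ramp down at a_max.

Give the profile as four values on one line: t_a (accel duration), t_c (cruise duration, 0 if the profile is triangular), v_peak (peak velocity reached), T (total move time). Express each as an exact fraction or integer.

t_a=1/2 t_c=9 v_peak=5/2 T=10

vₘ²/aₘ = (5/2)²/5 = 5/4
95/4 ≥ 5/4 → trapezoidal
t_a = (5/2)/5 = 1/2; v_peak = 5/2
d_cruise = 95/4 − 5/4 = 45/2; t_c = (45/2)/(5/2) = 9
T = 2·1/2 + 9 = 10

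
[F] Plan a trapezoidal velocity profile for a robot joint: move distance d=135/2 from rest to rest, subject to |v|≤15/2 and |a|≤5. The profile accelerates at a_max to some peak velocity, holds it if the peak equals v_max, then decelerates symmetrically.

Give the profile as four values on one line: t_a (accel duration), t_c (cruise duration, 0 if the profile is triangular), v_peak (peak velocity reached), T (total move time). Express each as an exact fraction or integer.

t_a=3/2 t_c=15/2 v_peak=15/2 T=21/2

v_max²/a_max = (15/2)²/5 = 45/4
135/2 ≥ 45/4 so v_max reached
t_a = (15/2)/5 = 3/2; v_peak = 15/2
d_cruise = 135/2 − 45/4 = 225/4; t_c = (225/4)/(15/2) = 15/2
T = 2·3/2 + 15/2 = 21/2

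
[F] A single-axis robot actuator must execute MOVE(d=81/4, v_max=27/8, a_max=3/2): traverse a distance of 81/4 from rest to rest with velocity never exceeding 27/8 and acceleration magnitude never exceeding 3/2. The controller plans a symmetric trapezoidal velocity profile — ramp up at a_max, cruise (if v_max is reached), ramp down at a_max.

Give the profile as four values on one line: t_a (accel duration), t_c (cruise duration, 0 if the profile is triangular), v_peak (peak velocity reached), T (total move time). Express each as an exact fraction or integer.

t_a=9/4 t_c=15/4 v_peak=27/8 T=33/4

(v_max)²/a_max = (27/8)²/(3/2) = 243/32
81/4 ≥ 243/32 ⇒ cruise phase
t_a = (27/8)/(3/2) = 9/4; v_peak = 27/8
d_cruise = 81/4 − 243/32 = 405/32; t_c = (405/32)/(27/8) = 15/4
T = 2·9/4 + 15/4 = 33/4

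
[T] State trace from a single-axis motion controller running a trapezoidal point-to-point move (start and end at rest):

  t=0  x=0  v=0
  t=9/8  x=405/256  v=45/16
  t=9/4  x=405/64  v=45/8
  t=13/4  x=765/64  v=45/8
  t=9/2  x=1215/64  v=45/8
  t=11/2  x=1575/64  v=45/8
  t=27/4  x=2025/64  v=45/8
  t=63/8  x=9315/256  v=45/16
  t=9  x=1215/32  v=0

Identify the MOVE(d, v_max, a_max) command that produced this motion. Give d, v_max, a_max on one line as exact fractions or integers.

final state: t=9, x=1215/32, v=0 → d = 1215/32
a_max = (45/16−0)/(9/8−0) = 5/2
max v = 45/8 over t∈[9/4,27/4] → v_max = 45/8
check: 45/8·(9/4+9/2) = 1215/32 ✓

d=1215/32 v_max=45/8 a_max=5/2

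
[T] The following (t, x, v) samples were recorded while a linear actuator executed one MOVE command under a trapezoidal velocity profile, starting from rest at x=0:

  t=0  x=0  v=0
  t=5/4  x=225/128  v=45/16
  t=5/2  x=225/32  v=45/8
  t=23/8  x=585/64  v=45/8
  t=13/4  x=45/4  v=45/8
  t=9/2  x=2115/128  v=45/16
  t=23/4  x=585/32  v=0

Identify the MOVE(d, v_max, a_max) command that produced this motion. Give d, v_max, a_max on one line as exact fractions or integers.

final state: t=23/4, x=585/32, v=0 → d = 585/32
a_max = (45/16−0)/(5/4−0) = 9/4
max v = 45/8 over t∈[5/2,13/4] → v_max = 45/8
check: 45/8·(5/2+3/4) = 585/32 ✓

d=585/32 v_max=45/8 a_max=9/4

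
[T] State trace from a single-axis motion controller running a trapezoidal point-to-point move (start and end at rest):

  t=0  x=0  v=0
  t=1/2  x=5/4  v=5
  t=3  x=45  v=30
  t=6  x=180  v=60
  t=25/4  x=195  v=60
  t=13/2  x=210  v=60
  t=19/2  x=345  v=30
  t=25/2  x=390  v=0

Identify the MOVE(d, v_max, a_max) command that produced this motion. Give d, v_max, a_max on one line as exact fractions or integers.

final state: t=25/2, x=390, v=0 → d = 390
a_max = (5−0)/(1/2−0) = 10
max v = 60 over t∈[6,13/2] → v_max = 60
check: 60·(6+1/2) = 390 ✓

d=390 v_max=60 a_max=10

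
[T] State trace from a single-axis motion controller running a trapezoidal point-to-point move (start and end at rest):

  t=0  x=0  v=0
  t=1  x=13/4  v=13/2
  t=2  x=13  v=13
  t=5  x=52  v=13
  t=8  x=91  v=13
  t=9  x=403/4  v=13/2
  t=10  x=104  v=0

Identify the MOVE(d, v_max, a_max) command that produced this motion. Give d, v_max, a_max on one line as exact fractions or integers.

final state: t=10, x=104, v=0 → d = 104
a_max = (13/2−0)/(1−0) = 13/2
max v = 13 over t∈[2,8] → v_max = 13
check: 13·(2+6) = 104 ✓

d=104 v_max=13 a_max=13/2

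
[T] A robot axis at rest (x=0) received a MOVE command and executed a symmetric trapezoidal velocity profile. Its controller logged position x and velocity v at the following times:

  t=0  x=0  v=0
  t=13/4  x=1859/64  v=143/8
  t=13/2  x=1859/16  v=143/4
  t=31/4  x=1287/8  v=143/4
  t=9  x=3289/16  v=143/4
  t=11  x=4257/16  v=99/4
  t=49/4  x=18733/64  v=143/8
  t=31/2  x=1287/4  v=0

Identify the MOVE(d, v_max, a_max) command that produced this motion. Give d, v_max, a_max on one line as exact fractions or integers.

final state: t=31/2, x=1287/4, v=0 → d = 1287/4
a_max = (143/8−0)/(13/4−0) = 11/2
max v = 143/4 over t∈[13/2,9] → v_max = 143/4
check: 143/4·(13/2+5/2) = 1287/4 ✓

d=1287/4 v_max=143/4 a_max=11/2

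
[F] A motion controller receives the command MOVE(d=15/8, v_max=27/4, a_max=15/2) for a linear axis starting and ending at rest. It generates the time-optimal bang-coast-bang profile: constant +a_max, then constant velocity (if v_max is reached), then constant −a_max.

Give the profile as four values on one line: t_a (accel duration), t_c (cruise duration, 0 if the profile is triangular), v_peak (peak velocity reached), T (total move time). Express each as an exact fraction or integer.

t_a=1/2 t_c=0 v_peak=15/4 T=1

v_max²/a_max = (27/4)²/(15/2) = 243/40
15/8 < 243/40 ⇒ no cruise
v_peak = √(15/8·15/2) = √(225/16) = 15/4
t_a = (15/4)/(15/2) = 1/2; t_c = 0
T = 2·1/2 = 1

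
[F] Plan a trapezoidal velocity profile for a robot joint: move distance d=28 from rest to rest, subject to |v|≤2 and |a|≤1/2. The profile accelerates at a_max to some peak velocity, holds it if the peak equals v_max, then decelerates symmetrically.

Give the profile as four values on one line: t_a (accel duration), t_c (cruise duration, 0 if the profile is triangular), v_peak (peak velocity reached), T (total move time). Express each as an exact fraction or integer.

(v_max)²/a_max = 2²/(1/2) = 8
28 ≥ 8 so v_max reached
t_a = 2/(1/2) = 4; v_peak = 2
d_cruise = 28 − 8 = 20; t_c = 20/2 = 10
T = 2·4 + 10 = 18

t_a=4 t_c=10 v_peak=2 T=18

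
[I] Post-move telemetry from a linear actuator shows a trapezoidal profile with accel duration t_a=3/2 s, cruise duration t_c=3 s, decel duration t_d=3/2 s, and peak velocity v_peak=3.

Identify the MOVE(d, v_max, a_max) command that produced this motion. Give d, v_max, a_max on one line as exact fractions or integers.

a_max = 3/(3/2) = 2
d_a = ½·3·3/2 = 9/4; d_c = 3·3 = 9
d = 2·9/4 + 9 = 27/2
t_c = 3 > 0 so v_max = 3

d=27/2 v_max=3 a_max=2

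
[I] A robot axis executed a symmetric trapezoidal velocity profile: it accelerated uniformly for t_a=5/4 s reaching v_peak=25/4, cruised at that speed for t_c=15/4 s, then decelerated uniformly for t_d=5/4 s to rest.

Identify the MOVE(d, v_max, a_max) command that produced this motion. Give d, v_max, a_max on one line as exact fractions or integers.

d=125/4 v_max=25/4 a_max=5

a_max = (25/4)/(5/4) = 5
d_a = ½·25/4·5/4 = 125/32; d_c = 25/4·15/4 = 375/16
d = 2·125/32 + 375/16 = 125/4
t_c = 15/4 > 0 ⇒ limit active, v_max = 25/4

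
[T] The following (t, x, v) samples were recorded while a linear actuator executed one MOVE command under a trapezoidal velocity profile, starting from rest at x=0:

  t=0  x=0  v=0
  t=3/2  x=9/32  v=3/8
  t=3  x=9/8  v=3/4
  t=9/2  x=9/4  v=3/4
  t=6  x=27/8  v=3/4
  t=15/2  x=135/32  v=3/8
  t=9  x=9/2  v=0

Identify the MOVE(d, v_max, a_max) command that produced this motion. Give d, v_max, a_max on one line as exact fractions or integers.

final state: t=9, x=9/2, v=0 → d = 9/2
a_max = (3/8−0)/(3/2−0) = 1/4
max v = 3/4 over t∈[3,6] → v_max = 3/4
check: 3/4·(3+3) = 9/2 ✓

d=9/2 v_max=3/4 a_max=1/4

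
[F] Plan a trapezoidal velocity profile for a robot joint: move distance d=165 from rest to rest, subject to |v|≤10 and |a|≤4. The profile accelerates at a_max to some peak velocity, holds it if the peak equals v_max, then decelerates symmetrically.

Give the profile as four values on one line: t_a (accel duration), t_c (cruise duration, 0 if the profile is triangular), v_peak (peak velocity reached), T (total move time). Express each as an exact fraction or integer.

t_a=5/2 t_c=14 v_peak=10 T=19

(v_max)²/a_max = 10²/4 = 25
165 ≥ 25 → trapezoidal
t_a = 10/4 = 5/2; v_peak = 10
d_cruise = 165 − 25 = 140; t_c = 140/10 = 14
T = 2·5/2 + 14 = 19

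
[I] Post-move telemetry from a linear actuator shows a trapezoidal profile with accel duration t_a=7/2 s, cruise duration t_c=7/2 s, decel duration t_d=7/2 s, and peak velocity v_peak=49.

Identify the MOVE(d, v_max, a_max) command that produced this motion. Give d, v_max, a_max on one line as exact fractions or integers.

d=343 v_max=49 a_max=14

a_max = 49/(7/2) = 14
d_a = ½·49·7/2 = 343/4; d_c = 49·7/2 = 343/2
d = 2·343/4 + 343/2 = 343
t_c = 7/2 > 0 ⇒ limit active, v_max = 49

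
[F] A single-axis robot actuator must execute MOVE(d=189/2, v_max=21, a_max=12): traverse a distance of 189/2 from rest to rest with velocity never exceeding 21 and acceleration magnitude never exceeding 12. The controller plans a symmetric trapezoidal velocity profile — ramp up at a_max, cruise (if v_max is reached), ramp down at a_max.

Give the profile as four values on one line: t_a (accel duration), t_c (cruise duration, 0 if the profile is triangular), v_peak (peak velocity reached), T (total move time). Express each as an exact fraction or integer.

(v_max)²/a_max = 21²/12 = 147/4
189/2 ≥ 147/4 ⇒ cruise phase
t_a = 21/12 = 7/4; v_peak = 21
d_cruise = 189/2 − 147/4 = 231/4; t_c = (231/4)/21 = 11/4
T = 2·7/4 + 11/4 = 25/4

t_a=7/4 t_c=11/4 v_peak=21 T=25/4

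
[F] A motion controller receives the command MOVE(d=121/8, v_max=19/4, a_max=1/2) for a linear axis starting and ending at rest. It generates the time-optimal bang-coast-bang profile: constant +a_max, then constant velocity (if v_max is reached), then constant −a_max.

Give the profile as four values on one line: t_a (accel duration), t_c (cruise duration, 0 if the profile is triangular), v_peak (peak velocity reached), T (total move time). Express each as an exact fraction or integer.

vₘ²/aₘ = (19/4)²/(1/2) = 361/8
121/8 < 361/8 → triangular
v_peak = √(121/8·1/2) = √(121/16) = 11/4
t_a = (11/4)/(1/2) = 11/2; t_c = 0
T = 2·11/2 = 11

t_a=11/2 t_c=0 v_peak=11/4 T=11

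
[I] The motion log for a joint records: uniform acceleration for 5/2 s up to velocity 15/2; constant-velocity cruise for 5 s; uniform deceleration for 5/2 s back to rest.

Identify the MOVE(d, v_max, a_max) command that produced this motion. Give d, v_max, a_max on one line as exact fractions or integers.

d=225/4 v_max=15/2 a_max=3

a_max = (15/2)/(5/2) = 3
d_a = ½·15/2·5/2 = 75/8; d_c = 15/2·5 = 75/2
d = 2·75/8 + 75/2 = 225/4
t_c = 5 > 0 ⇒ limit active, v_max = 15/2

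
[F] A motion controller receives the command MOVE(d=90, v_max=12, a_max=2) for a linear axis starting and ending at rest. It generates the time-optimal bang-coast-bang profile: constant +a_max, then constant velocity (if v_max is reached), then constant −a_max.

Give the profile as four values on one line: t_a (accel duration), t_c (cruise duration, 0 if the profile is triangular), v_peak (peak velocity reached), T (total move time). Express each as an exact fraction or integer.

vₘ²/aₘ = 12²/2 = 72
90 ≥ 72 → trapezoidal
t_a = 12/2 = 6; v_peak = 12
d_cruise = 90 − 72 = 18; t_c = 18/12 = 3/2
T = 2·6 + 3/2 = 27/2

t_a=6 t_c=3/2 v_peak=12 T=27/2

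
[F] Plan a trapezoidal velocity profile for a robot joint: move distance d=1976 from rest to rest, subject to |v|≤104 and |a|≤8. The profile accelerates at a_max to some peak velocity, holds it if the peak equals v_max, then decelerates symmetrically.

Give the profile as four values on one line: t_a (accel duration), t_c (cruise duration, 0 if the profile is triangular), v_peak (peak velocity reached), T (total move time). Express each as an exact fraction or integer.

vₘ²/aₘ = 104²/8 = 1352
1976 ≥ 1352 → trapezoidal
t_a = 104/8 = 13; v_peak = 104
d_cruise = 1976 − 1352 = 624; t_c = 624/104 = 6
T = 2·13 + 6 = 32

t_a=13 t_c=6 v_peak=104 T=32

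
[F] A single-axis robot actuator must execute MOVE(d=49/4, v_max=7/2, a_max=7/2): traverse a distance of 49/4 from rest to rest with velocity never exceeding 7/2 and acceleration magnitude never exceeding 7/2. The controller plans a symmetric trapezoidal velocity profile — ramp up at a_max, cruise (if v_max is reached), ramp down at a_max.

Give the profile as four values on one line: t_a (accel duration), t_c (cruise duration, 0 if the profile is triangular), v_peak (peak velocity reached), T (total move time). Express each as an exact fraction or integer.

t_a=1 t_c=5/2 v_peak=7/2 T=9/2

v_max²/a_max = (7/2)²/(7/2) = 7/2
49/4 ≥ 7/2 ⇒ cruise phase
t_a = (7/2)/(7/2) = 1; v_peak = 7/2
d_cruise = 49/4 − 7/2 = 35/4; t_c = (35/4)/(7/2) = 5/2
T = 2·1 + 5/2 = 9/2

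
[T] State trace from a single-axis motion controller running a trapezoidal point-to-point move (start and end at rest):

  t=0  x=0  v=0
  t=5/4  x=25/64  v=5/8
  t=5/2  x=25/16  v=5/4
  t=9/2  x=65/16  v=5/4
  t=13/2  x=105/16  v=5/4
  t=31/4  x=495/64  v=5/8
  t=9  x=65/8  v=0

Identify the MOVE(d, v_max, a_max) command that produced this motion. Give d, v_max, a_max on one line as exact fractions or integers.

d=65/8 v_max=5/4 a_max=1/2

final state: t=9, x=65/8, v=0 → d = 65/8
a_max = (5/8−0)/(5/4−0) = 1/2
max v = 5/4 over t∈[5/2,13/2] → v_max = 5/4
check: 5/4·(5/2+4) = 65/8 ✓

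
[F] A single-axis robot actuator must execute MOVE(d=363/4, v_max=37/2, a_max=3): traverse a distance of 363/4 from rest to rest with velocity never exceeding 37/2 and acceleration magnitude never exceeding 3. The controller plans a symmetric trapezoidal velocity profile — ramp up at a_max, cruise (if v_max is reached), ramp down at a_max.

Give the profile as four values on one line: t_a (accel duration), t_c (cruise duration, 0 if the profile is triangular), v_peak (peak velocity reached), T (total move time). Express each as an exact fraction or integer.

t_a=11/2 t_c=0 v_peak=33/2 T=11

(v_max)²/a_max = (37/2)²/3 = 1369/12
363/4 < 1369/12 so t_c = 0
v_peak = √(363/4·3) = √(1089/4) = 33/2
t_a = (33/2)/3 = 11/2; t_c = 0
T = 2·11/2 = 11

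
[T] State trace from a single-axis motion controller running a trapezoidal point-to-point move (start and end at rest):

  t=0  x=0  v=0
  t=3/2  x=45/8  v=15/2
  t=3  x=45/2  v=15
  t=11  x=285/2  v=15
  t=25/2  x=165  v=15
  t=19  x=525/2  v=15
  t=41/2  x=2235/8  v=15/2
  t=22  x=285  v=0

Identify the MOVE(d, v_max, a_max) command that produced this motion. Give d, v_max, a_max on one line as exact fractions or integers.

d=285 v_max=15 a_max=5

final state: t=22, x=285, v=0 → d = 285
a_max = (15/2−0)/(3/2−0) = 5
max v = 15 over t∈[3,19] → v_max = 15
check: 15·(3+16) = 285 ✓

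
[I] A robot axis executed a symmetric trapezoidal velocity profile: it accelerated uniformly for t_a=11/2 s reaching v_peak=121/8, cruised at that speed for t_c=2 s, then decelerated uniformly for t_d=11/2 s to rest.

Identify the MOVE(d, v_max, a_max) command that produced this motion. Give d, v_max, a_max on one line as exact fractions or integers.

a_max = (121/8)/(11/2) = 11/4
d_a = ½·121/8·11/2 = 1331/32; d_c = 121/8·2 = 121/4
d = 2·1331/32 + 121/4 = 1815/16
t_c = 2 > 0 so v_max = 121/8

d=1815/16 v_max=121/8 a_max=11/4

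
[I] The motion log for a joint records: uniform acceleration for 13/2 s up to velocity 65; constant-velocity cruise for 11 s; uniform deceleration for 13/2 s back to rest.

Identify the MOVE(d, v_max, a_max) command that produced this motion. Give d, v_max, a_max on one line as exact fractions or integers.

a_max = 65/(13/2) = 10
d_a = ½·65·13/2 = 845/4; d_c = 65·11 = 715
d = 2·845/4 + 715 = 2275/2
t_c = 11 > 0 so v_max = 65

d=2275/2 v_max=65 a_max=10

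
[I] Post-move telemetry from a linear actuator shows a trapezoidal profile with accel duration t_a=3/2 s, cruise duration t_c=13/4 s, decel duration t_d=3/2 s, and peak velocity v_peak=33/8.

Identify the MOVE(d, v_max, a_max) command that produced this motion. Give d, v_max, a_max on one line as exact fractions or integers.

d=627/32 v_max=33/8 a_max=11/4

a_max = (33/8)/(3/2) = 11/4
d_a = ½·33/8·3/2 = 99/32; d_c = 33/8·13/4 = 429/32
d = 2·99/32 + 429/32 = 627/32
t_c = 13/4 > 0 → v_max = v_peak = 33/8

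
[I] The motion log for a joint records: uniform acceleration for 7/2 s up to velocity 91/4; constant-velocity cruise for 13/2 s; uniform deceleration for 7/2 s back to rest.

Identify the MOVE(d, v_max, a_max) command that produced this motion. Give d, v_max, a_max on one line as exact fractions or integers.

a_max = (91/4)/(7/2) = 13/2
d_a = ½·91/4·7/2 = 637/16; d_c = 91/4·13/2 = 1183/8
d = 2·637/16 + 1183/8 = 455/2
t_c = 13/2 > 0 → v_max = v_peak = 91/4

d=455/2 v_max=91/4 a_max=13/2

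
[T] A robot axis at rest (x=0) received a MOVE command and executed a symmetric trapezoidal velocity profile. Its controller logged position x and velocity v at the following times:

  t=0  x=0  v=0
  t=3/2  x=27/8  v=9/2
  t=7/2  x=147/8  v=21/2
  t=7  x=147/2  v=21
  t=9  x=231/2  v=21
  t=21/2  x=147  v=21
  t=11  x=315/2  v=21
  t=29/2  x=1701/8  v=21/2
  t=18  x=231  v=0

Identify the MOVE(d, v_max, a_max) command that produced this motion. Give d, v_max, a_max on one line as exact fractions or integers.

final state: t=18, x=231, v=0 → d = 231
a_max = (9/2−0)/(3/2−0) = 3
max v = 21 over t∈[7,11] → v_max = 21
check: 21·(7+4) = 231 ✓

d=231 v_max=21 a_max=3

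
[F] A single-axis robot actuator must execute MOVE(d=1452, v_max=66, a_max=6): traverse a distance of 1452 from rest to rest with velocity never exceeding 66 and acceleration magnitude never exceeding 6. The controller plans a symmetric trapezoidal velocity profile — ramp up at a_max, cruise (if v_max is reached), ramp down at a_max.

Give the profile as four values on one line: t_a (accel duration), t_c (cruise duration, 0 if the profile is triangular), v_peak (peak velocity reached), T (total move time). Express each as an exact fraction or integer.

v_max²/a_max = 66²/6 = 726
1452 ≥ 726 ⇒ cruise phase
t_a = 66/6 = 11; v_peak = 66
d_cruise = 1452 − 726 = 726; t_c = 726/66 = 11
T = 2·11 + 11 = 33

t_a=11 t_c=11 v_peak=66 T=33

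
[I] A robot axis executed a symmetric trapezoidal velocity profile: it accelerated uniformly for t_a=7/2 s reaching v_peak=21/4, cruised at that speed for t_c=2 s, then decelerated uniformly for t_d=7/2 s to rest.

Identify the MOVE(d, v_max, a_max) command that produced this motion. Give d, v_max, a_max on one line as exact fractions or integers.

a_max = (21/4)/(7/2) = 3/2
d_a = ½·21/4·7/2 = 147/16; d_c = 21/4·2 = 21/2
d = 2·147/16 + 21/2 = 231/8
t_c = 2 > 0 ⇒ limit active, v_max = 21/4

d=231/8 v_max=21/4 a_max=3/2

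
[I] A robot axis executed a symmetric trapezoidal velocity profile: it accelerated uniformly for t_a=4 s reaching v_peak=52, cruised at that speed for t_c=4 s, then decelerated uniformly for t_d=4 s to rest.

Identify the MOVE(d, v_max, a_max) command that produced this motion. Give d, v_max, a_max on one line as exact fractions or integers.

a_max = 52/4 = 13
d_a = ½·52·4 = 104; d_c = 52·4 = 208
d = 2·104 + 208 = 416
t_c = 4 > 0 → v_max = v_peak = 52

d=416 v_max=52 a_max=13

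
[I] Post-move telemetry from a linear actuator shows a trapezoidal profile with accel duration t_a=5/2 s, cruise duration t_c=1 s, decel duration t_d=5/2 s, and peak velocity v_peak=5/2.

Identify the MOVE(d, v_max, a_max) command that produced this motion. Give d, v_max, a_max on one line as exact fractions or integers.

a_max = (5/2)/(5/2) = 1
d_a = ½·5/2·5/2 = 25/8; d_c = 5/2·1 = 5/2
d = 2·25/8 + 5/2 = 35/4
t_c = 1 > 0 so v_max = 5/2

d=35/4 v_max=5/2 a_max=1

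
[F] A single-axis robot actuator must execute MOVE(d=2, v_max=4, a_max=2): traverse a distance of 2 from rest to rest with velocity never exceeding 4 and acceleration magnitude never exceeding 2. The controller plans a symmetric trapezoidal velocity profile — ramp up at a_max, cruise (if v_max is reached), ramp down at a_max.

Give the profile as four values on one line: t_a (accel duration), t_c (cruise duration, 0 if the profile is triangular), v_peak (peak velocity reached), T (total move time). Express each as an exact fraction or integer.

t_a=1 t_c=0 v_peak=2 T=2

vₘ²/aₘ = 4²/2 = 8
2 < 8 so t_c = 0
v_peak = √(2·2) = √4 = 2
t_a = 2/2 = 1; t_c = 0
T = 2·1 = 2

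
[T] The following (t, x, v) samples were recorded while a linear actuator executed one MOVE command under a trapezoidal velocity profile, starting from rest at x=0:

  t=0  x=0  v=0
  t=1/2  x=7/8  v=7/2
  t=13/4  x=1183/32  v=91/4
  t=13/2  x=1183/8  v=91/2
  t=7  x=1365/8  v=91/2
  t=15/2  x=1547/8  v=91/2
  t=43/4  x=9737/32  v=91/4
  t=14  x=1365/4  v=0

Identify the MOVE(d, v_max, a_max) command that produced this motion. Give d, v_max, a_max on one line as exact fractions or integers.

final state: t=14, x=1365/4, v=0 → d = 1365/4
a_max = (7/2−0)/(1/2−0) = 7
max v = 91/2 over t∈[13/2,15/2] → v_max = 91/2
check: 91/2·(13/2+1) = 1365/4 ✓

d=1365/4 v_max=91/2 a_max=7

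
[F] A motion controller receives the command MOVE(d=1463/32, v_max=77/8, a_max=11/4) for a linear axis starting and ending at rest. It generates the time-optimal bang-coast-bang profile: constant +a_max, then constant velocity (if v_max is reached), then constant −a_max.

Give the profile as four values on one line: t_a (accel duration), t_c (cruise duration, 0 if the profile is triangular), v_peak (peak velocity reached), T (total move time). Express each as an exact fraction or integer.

t_a=7/2 t_c=5/4 v_peak=77/8 T=33/4

v_max²/a_max = (77/8)²/(11/4) = 539/16
1463/32 ≥ 539/16 ⇒ cruise phase
t_a = (77/8)/(11/4) = 7/2; v_peak = 77/8
d_cruise = 1463/32 − 539/16 = 385/32; t_c = (385/32)/(77/8) = 5/4
T = 2·7/2 + 5/4 = 33/4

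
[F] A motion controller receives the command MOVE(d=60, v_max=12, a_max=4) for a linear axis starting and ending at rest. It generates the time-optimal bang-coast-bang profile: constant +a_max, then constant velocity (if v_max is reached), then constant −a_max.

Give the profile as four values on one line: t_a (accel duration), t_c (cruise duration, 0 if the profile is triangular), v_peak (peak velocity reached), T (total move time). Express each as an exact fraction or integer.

(v_max)²/a_max = 12²/4 = 36
60 ≥ 36 so v_max reached
t_a = 12/4 = 3; v_peak = 12
d_cruise = 60 − 36 = 24; t_c = 24/12 = 2
T = 2·3 + 2 = 8

t_a=3 t_c=2 v_peak=12 T=8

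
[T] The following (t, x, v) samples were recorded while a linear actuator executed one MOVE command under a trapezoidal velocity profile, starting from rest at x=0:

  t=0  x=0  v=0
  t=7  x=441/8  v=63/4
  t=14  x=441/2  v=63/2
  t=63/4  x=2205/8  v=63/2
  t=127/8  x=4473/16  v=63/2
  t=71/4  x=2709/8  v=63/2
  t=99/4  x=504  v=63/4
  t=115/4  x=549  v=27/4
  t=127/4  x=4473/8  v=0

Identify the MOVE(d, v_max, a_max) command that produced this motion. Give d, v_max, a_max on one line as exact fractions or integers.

d=4473/8 v_max=63/2 a_max=9/4

final state: t=127/4, x=4473/8, v=0 → d = 4473/8
a_max = (63/4−0)/(7−0) = 9/4
max v = 63/2 over t∈[14,71/4] → v_max = 63/2
check: 63/2·(14+15/4) = 4473/8 ✓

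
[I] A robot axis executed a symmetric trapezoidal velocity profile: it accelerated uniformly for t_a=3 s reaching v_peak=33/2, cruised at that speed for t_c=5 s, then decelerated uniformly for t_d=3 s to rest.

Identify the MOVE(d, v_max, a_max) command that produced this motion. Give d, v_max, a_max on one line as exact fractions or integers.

a_max = (33/2)/3 = 11/2
d_a = ½·33/2·3 = 99/4; d_c = 33/2·5 = 165/2
d = 2·99/4 + 165/2 = 132
t_c = 5 > 0 → v_max = v_peak = 33/2

d=132 v_max=33/2 a_max=11/2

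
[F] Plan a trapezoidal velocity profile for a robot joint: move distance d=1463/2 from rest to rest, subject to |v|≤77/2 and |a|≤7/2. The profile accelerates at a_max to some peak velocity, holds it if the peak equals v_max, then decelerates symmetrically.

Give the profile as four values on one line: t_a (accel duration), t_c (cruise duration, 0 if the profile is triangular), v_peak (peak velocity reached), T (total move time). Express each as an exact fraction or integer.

t_a=11 t_c=8 v_peak=77/2 T=30

(v_max)²/a_max = (77/2)²/(7/2) = 847/2
1463/2 ≥ 847/2 → trapezoidal
t_a = (77/2)/(7/2) = 11; v_peak = 77/2
d_cruise = 1463/2 − 847/2 = 308; t_c = 308/(77/2) = 8
T = 2·11 + 8 = 30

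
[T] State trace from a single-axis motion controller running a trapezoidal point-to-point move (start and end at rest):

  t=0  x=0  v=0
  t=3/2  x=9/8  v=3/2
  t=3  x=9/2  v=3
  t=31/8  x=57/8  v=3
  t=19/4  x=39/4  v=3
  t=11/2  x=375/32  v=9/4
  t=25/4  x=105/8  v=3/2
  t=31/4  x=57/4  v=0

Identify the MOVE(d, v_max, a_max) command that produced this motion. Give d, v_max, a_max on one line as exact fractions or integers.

d=57/4 v_max=3 a_max=1

final state: t=31/4, x=57/4, v=0 → d = 57/4
a_max = (3/2−0)/(3/2−0) = 1
max v = 3 over t∈[3,19/4] → v_max = 3
check: 3·(3+7/4) = 57/4 ✓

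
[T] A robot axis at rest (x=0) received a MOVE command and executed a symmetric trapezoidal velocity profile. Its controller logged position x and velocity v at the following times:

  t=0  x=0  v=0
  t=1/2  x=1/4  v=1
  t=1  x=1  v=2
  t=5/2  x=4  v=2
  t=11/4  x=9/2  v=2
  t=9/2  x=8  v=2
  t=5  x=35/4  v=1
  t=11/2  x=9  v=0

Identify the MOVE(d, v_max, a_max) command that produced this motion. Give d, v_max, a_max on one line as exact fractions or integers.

d=9 v_max=2 a_max=2

final state: t=11/2, x=9, v=0 → d = 9
a_max = (1−0)/(1/2−0) = 2
max v = 2 over t∈[1,9/2] → v_max = 2
check: 2·(1+7/2) = 9 ✓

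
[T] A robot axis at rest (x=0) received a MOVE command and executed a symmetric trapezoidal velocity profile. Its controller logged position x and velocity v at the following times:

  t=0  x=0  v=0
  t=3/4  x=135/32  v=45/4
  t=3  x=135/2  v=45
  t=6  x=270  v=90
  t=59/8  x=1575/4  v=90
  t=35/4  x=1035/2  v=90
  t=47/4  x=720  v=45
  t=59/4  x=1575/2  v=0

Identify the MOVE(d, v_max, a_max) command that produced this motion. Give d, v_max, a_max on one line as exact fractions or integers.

final state: t=59/4, x=1575/2, v=0 → d = 1575/2
a_max = (45/4−0)/(3/4−0) = 15
max v = 90 over t∈[6,35/4] → v_max = 90
check: 90·(6+11/4) = 1575/2 ✓

d=1575/2 v_max=90 a_max=15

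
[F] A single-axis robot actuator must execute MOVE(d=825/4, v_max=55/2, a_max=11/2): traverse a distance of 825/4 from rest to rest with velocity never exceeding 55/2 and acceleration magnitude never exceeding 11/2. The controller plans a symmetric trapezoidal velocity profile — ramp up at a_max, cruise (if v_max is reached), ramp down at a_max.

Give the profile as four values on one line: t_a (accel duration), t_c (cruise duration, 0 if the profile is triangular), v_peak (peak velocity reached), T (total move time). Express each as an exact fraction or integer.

vₘ²/aₘ = (55/2)²/(11/2) = 275/2
825/4 ≥ 275/2 so v_max reached
t_a = (55/2)/(11/2) = 5; v_peak = 55/2
d_cruise = 825/4 − 275/2 = 275/4; t_c = (275/4)/(55/2) = 5/2
T = 2·5 + 5/2 = 25/2

t_a=5 t_c=5/2 v_peak=55/2 T=25/2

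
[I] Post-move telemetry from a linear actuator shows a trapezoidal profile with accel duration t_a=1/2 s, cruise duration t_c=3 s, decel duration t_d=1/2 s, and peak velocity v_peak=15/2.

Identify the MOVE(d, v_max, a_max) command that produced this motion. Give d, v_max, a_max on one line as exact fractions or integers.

d=105/4 v_max=15/2 a_max=15

a_max = (15/2)/(1/2) = 15
d_a = ½·15/2·1/2 = 15/8; d_c = 15/2·3 = 45/2
d = 2·15/8 + 45/2 = 105/4
t_c = 3 > 0 → v_max = v_peak = 15/2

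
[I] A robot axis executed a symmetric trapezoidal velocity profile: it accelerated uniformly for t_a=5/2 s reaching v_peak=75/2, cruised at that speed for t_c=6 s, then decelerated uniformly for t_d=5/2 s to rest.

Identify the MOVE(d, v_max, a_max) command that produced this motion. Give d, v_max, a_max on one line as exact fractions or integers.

d=1275/4 v_max=75/2 a_max=15

a_max = (75/2)/(5/2) = 15
d_a = ½·75/2·5/2 = 375/8; d_c = 75/2·6 = 225
d = 2·375/8 + 225 = 1275/4
t_c = 6 > 0 so v_max = 75/2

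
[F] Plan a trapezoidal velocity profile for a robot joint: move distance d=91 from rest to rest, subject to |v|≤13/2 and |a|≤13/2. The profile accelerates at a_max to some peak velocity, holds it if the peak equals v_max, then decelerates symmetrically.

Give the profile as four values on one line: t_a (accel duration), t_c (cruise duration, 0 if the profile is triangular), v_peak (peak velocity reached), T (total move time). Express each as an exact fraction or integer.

t_a=1 t_c=13 v_peak=13/2 T=15

vₘ²/aₘ = (13/2)²/(13/2) = 13/2
91 ≥ 13/2 so v_max reached
t_a = (13/2)/(13/2) = 1; v_peak = 13/2
d_cruise = 91 − 13/2 = 169/2; t_c = (169/2)/(13/2) = 13
T = 2·1 + 13 = 15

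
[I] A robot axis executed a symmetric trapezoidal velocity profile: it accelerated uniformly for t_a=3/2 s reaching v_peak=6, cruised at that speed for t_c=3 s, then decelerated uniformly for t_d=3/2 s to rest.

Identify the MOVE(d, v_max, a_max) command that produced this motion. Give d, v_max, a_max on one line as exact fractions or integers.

d=27 v_max=6 a_max=4

a_max = 6/(3/2) = 4
d_a = ½·6·3/2 = 9/2; d_c = 6·3 = 18
d = 2·9/2 + 18 = 27
t_c = 3 > 0 ⇒ limit active, v_max = 6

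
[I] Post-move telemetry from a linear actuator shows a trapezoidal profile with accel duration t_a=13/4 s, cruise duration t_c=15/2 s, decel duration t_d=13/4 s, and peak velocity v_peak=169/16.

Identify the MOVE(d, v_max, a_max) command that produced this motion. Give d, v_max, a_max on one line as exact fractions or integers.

a_max = (169/16)/(13/4) = 13/4
d_a = ½·169/16·13/4 = 2197/128; d_c = 169/16·15/2 = 2535/32
d = 2·2197/128 + 2535/32 = 7267/64
t_c = 15/2 > 0 ⇒ limit active, v_max = 169/16

d=7267/64 v_max=169/16 a_max=13/4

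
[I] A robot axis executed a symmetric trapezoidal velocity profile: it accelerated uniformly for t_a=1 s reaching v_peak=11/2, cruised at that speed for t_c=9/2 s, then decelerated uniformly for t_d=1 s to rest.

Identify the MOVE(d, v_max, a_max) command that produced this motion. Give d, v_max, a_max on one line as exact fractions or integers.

a_max = (11/2)/1 = 11/2
d_a = ½·11/2·1 = 11/4; d_c = 11/2·9/2 = 99/4
d = 2·11/4 + 99/4 = 121/4
t_c = 9/2 > 0 → v_max = v_peak = 11/2

d=121/4 v_max=11/2 a_max=11/2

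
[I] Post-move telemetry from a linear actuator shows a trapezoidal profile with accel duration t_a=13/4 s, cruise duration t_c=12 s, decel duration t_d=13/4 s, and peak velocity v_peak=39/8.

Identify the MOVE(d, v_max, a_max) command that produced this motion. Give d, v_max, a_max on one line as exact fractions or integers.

d=2379/32 v_max=39/8 a_max=3/2

a_max = (39/8)/(13/4) = 3/2
d_a = ½·39/8·13/4 = 507/64; d_c = 39/8·12 = 117/2
d = 2·507/64 + 117/2 = 2379/32
t_c = 12 > 0 → v_max = v_peak = 39/8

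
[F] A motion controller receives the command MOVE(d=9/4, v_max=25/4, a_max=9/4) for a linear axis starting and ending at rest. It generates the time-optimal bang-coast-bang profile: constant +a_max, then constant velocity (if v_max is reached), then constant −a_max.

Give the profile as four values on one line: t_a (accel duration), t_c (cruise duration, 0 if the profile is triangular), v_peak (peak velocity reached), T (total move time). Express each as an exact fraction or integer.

vₘ²/aₘ = (25/4)²/(9/4) = 625/36
9/4 < 625/36 → triangular
v_peak = √(9/4·9/4) = √(81/16) = 9/4
t_a = (9/4)/(9/4) = 1; t_c = 0
T = 2·1 = 2

t_a=1 t_c=0 v_peak=9/4 T=2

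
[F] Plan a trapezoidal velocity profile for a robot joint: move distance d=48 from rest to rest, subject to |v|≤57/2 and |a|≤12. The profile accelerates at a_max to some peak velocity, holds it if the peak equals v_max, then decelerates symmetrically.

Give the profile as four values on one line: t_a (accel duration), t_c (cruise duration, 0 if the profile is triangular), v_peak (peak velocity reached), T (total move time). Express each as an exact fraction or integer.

v_max²/a_max = (57/2)²/12 = 1083/16
48 < 1083/16 → triangular
v_peak = √(48·12) = √576 = 24
t_a = 24/12 = 2; t_c = 0
T = 2·2 = 4

t_a=2 t_c=0 v_peak=24 T=4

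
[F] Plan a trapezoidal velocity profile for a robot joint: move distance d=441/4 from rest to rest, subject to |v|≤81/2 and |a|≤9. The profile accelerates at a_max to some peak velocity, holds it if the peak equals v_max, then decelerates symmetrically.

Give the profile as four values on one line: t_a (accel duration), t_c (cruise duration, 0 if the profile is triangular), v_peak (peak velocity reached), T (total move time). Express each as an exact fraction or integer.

v_max²/a_max = (81/2)²/9 = 729/4
441/4 < 729/4 ⇒ no cruise
v_peak = √(441/4·9) = √(3969/4) = 63/2
t_a = (63/2)/9 = 7/2; t_c = 0
T = 2·7/2 = 7

t_a=7/2 t_c=0 v_peak=63/2 T=7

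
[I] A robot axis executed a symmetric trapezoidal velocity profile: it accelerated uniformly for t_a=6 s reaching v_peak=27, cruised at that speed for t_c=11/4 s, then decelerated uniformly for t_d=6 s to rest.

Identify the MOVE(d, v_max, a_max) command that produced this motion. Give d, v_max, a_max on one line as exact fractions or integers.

d=945/4 v_max=27 a_max=9/2

a_max = 27/6 = 9/2
d_a = ½·27·6 = 81; d_c = 27·11/4 = 297/4
d = 2·81 + 297/4 = 945/4
t_c = 11/4 > 0 so v_max = 27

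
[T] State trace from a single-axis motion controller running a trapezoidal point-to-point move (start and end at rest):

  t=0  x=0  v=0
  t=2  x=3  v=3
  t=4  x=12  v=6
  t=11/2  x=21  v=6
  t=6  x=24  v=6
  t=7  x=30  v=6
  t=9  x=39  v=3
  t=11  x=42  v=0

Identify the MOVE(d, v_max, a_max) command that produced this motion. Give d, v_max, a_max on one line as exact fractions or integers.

d=42 v_max=6 a_max=3/2

final state: t=11, x=42, v=0 → d = 42
a_max = (3−0)/(2−0) = 3/2
max v = 6 over t∈[4,7] → v_max = 6
check: 6·(4+3) = 42 ✓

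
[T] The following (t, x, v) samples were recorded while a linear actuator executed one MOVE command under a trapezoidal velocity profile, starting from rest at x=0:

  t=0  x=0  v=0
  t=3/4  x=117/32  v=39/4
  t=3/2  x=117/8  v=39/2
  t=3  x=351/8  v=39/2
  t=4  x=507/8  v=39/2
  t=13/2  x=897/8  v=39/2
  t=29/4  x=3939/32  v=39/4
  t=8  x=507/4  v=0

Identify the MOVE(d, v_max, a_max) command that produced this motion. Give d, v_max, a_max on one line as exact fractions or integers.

d=507/4 v_max=39/2 a_max=13

final state: t=8, x=507/4, v=0 → d = 507/4
a_max = (39/4−0)/(3/4−0) = 13
max v = 39/2 over t∈[3/2,13/2] → v_max = 39/2
check: 39/2·(3/2+5) = 507/4 ✓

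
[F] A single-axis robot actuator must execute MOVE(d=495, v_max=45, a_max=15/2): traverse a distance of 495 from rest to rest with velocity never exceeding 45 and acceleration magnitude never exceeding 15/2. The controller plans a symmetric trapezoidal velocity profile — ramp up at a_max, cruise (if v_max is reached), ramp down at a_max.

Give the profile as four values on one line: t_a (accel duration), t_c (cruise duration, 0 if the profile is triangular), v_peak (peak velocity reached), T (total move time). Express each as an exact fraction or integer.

(v_max)²/a_max = 45²/(15/2) = 270
495 ≥ 270 → trapezoidal
t_a = 45/(15/2) = 6; v_peak = 45
d_cruise = 495 − 270 = 225; t_c = 225/45 = 5
T = 2·6 + 5 = 17

t_a=6 t_c=5 v_peak=45 T=17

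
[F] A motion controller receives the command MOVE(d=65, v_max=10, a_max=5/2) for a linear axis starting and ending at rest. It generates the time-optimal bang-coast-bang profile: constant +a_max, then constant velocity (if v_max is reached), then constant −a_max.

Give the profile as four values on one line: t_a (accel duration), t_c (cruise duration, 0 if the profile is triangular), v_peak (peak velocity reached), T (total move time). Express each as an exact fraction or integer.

t_a=4 t_c=5/2 v_peak=10 T=21/2

vₘ²/aₘ = 10²/(5/2) = 40
65 ≥ 40 → trapezoidal
t_a = 10/(5/2) = 4; v_peak = 10
d_cruise = 65 − 40 = 25; t_c = 25/10 = 5/2
T = 2·4 + 5/2 = 21/2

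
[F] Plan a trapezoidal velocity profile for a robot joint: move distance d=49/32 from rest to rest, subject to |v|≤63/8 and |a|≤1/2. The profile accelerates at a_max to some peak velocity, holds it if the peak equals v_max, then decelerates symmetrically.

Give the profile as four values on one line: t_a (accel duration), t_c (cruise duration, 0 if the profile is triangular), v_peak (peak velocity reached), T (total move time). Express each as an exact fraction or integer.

vₘ²/aₘ = (63/8)²/(1/2) = 3969/32
49/32 < 3969/32 so t_c = 0
v_peak = √(49/32·1/2) = √(49/64) = 7/8
t_a = (7/8)/(1/2) = 7/4; t_c = 0
T = 2·7/4 = 7/2

t_a=7/4 t_c=0 v_peak=7/8 T=7/2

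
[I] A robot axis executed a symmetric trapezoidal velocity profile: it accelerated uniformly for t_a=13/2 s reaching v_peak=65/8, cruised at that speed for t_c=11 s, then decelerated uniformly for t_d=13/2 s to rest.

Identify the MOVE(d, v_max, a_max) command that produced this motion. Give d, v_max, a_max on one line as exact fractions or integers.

d=2275/16 v_max=65/8 a_max=5/4

a_max = (65/8)/(13/2) = 5/4
d_a = ½·65/8·13/2 = 845/32; d_c = 65/8·11 = 715/8
d = 2·845/32 + 715/8 = 2275/16
t_c = 11 > 0 ⇒ limit active, v_max = 65/8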